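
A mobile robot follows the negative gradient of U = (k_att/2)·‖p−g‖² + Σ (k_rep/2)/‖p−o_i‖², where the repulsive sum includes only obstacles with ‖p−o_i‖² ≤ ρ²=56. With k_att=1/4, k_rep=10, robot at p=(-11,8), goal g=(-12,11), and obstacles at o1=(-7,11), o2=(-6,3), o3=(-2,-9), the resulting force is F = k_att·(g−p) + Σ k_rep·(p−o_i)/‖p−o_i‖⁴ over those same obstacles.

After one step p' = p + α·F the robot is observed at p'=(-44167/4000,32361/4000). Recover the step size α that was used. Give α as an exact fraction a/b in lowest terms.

α = 1/8

F_att = 1/4·(g−p) = 1/4·(-1,3) = (-0.2500,0.7500)
o1: d²=25 ≤ ρ²=56; F_rep = 10·(-4,-3)/25² = (-0.0640,-0.0480)
o2: d²=50 ≤ ρ²=56; F_rep = 10·(-5,5)/50² = (-0.0200,0.0200)
o3: d²=370 > ρ²=56 → inactive
F = F_att + ΣF_rep = (-0.3340,0.7220)
Δp = p'−p = (-0.0418,0.0902); α = Δx/Fx = (-167/4000) / (-167/500) = 1/8
check: Δy/Fy = (361/4000) / (361/500) = 1/8 ✓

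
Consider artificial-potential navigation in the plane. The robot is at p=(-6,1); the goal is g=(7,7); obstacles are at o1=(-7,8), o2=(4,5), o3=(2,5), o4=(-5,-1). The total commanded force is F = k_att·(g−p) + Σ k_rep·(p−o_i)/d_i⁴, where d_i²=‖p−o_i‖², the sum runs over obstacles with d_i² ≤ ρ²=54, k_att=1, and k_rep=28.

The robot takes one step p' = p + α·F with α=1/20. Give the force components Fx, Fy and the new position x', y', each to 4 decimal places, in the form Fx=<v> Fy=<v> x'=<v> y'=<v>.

F_att = 1·(g−p) = 1·(13,6) = (13.0000,6.0000)
o1: d²=50 ≤ ρ²=54; F_rep = 28·(1,-7)/50² = (0.0112,-0.0784)
o2: d²=116 > ρ²=54 → inactive
o3: d²=80 > ρ²=54 → inactive
o4: d²=5 ≤ ρ²=54; F_rep = 28·(-1,2)/5² = (-1.1200,2.2400)
F = F_att + ΣF_rep = (11.8912,8.1616)
p' = p + 1/20·F = (-5.4054,1.4081)

Fx=11.8912 Fy=8.1616 x'=-5.4054 y'=1.4081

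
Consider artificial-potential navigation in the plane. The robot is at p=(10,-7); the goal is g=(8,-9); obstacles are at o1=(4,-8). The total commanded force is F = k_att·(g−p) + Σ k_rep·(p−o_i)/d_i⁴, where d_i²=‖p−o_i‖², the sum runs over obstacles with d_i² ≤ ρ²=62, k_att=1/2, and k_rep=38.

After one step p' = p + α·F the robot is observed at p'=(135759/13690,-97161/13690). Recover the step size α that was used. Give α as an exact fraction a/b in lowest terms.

F_att = 1/2·(g−p) = 1/2·(-2,-2) = (-1.0000,-1.0000)
o1: d²=37 ≤ ρ²=62; F_rep = 38·(6,1)/37² = (0.1665,0.0278)
F = F_att + ΣF_rep = (-0.8335,-0.9722)
Δp = p'−p = (-0.0833,-0.0972); α = Δx/Fx = (-1141/13690) / (-1141/1369) = 1/10
check: Δy/Fy = (-1331/13690) / (-1331/1369) = 1/10 ✓

α = 1/10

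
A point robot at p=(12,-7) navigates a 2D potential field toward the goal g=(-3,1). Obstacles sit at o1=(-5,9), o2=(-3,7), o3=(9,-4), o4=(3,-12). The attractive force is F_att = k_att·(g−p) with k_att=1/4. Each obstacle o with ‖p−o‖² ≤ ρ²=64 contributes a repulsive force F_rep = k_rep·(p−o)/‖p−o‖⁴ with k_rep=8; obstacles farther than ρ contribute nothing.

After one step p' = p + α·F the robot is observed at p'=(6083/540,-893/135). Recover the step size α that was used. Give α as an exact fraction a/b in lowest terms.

F_att = 1/4·(g−p) = 1/4·(-15,8) = (-3.7500,2.0000)
o1: d²=545 > ρ²=64 → inactive
o2: d²=421 > ρ²=64 → inactive
o3: d²=18 ≤ ρ²=64; F_rep = 8·(3,-3)/18² = (0.0741,-0.0741)
o4: d²=106 > ρ²=64 → inactive
F = F_att + ΣF_rep = (-3.6759,1.9259)
Δp = p'−p = (-0.7352,0.3852); α = Δx/Fx = (-397/540) / (-397/108) = 1/5
check: Δy/Fy = (52/135) / (52/27) = 1/5 ✓

α = 1/5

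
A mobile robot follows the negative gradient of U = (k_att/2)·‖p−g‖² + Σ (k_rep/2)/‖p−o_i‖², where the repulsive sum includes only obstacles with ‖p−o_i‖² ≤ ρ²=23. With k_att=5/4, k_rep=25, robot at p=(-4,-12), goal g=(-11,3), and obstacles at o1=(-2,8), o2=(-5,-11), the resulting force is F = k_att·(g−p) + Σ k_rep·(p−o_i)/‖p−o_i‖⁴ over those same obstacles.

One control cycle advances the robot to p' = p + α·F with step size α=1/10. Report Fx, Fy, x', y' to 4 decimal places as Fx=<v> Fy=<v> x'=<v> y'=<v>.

Fx=-2.5000 Fy=12.5000 x'=-4.2500 y'=-10.7500

F_att = 5/4·(g−p) = 5/4·(-7,15) = (-8.7500,18.7500)
o1: d²=404 > ρ²=23 → inactive
o2: d²=2 ≤ ρ²=23; F_rep = 25·(1,-1)/2² = (6.2500,-6.2500)
F = F_att + ΣF_rep = (-2.5000,12.5000)
p' = p + 1/10·F = (-4.2500,-10.7500)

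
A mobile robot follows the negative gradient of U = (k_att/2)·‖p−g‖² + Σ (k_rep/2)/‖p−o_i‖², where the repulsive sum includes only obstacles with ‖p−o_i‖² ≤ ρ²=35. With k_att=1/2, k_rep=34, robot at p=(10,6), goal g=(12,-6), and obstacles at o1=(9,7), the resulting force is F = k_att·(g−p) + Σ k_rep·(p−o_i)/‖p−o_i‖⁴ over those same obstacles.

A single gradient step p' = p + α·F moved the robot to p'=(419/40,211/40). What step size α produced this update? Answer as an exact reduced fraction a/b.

F_att = 1/2·(g−p) = 1/2·(2,-12) = (1.0000,-6.0000)
o1: d²=2 ≤ ρ²=35; F_rep = 34·(1,-1)/2² = (8.5000,-8.5000)
F = F_att + ΣF_rep = (9.5000,-14.5000)
Δp = p'−p = (0.4750,-0.7250); α = Δx/Fx = (19/40) / (19/2) = 1/20
check: Δy/Fy = (-29/40) / (-29/2) = 1/20 ✓

α = 1/20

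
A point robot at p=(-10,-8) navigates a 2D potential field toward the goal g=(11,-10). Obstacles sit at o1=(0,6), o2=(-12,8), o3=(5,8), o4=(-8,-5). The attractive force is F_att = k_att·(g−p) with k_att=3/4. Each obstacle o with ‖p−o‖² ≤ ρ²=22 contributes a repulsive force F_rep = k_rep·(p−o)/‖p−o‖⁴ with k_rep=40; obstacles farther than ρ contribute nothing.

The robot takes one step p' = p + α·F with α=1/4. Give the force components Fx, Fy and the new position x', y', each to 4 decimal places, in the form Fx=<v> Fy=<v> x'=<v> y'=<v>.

Fx=15.2766 Fy=-2.2101 x'=-6.1808 y'=-8.5525

F_att = 3/4·(g−p) = 3/4·(21,-2) = (15.7500,-1.5000)
o1: d²=296 > ρ²=22 → inactive
o2: d²=260 > ρ²=22 → inactive
o3: d²=481 > ρ²=22 → inactive
o4: d²=13 ≤ ρ²=22; F_rep = 40·(-2,-3)/13² = (-0.4734,-0.7101)
F = F_att + ΣF_rep = (15.2766,-2.2101)
p' = p + 1/4·F = (-6.1808,-8.5525)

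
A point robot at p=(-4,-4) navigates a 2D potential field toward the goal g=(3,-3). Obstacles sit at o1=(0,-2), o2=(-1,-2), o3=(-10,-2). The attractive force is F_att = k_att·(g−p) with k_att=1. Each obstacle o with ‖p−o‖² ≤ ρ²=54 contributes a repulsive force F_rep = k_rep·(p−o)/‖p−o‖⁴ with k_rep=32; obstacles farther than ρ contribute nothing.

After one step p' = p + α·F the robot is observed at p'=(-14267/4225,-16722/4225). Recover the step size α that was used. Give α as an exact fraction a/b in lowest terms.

α = 1/10

F_att = 1·(g−p) = 1·(7,1) = (7.0000,1.0000)
o1: d²=20 ≤ ρ²=54; F_rep = 32·(-4,-2)/20² = (-0.3200,-0.1600)
o2: d²=13 ≤ ρ²=54; F_rep = 32·(-3,-2)/13² = (-0.5680,-0.3787)
o3: d²=40 ≤ ρ²=54; F_rep = 32·(6,-2)/40² = (0.1200,-0.0400)
F = F_att + ΣF_rep = (6.2320,0.4213)
Δp = p'−p = (0.6232,0.0421); α = Δx/Fx = (2633/4225) / (5266/845) = 1/10
check: Δy/Fy = (178/4225) / (356/845) = 1/10 ✓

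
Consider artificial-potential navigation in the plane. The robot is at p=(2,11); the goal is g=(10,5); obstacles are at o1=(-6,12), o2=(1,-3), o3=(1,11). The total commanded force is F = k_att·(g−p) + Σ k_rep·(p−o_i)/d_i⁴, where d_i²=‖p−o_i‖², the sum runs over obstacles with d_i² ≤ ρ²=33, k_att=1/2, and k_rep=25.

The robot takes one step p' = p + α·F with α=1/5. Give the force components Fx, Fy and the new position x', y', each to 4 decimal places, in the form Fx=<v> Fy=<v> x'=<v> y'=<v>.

F_att = 1/2·(g−p) = 1/2·(8,-6) = (4.0000,-3.0000)
o1: d²=65 > ρ²=33 → inactive
o2: d²=197 > ρ²=33 → inactive
o3: d²=1 ≤ ρ²=33; F_rep = 25·(1,0)/1² = (25.0000,0.0000)
F = F_att + ΣF_rep = (29.0000,-3.0000)
p' = p + 1/5·F = (7.8000,10.4000)

Fx=29.0000 Fy=-3.0000 x'=7.8000 y'=10.4000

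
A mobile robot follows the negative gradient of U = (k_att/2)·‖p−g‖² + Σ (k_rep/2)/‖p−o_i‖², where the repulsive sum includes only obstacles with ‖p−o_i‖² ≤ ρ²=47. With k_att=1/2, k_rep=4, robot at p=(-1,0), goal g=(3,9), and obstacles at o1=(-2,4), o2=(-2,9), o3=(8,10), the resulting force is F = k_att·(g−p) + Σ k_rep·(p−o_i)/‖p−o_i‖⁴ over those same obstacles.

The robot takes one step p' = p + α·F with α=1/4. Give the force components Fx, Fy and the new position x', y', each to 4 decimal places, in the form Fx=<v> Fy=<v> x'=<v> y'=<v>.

Fx=2.0138 Fy=4.4446 x'=-0.4965 y'=1.1112

F_att = 1/2·(g−p) = 1/2·(4,9) = (2.0000,4.5000)
o1: d²=17 ≤ ρ²=47; F_rep = 4·(1,-4)/17² = (0.0138,-0.0554)
o2: d²=82 > ρ²=47 → inactive
o3: d²=181 > ρ²=47 → inactive
F = F_att + ΣF_rep = (2.0138,4.4446)
p' = p + 1/4·F = (-0.4965,1.1112)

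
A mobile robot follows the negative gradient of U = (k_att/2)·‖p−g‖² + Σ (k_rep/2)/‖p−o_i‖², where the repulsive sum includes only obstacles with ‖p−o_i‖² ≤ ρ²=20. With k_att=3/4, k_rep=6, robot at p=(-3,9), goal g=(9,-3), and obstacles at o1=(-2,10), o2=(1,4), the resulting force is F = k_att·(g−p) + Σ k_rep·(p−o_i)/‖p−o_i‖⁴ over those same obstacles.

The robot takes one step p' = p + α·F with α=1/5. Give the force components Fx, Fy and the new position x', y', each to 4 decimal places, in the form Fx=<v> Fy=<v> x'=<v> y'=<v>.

F_att = 3/4·(g−p) = 3/4·(12,-12) = (9.0000,-9.0000)
o1: d²=2 ≤ ρ²=20; F_rep = 6·(-1,-1)/2² = (-1.5000,-1.5000)
o2: d²=41 > ρ²=20 → inactive
F = F_att + ΣF_rep = (7.5000,-10.5000)
p' = p + 1/5·F = (-1.5000,6.9000)

Fx=7.5000 Fy=-10.5000 x'=-1.5000 y'=6.9000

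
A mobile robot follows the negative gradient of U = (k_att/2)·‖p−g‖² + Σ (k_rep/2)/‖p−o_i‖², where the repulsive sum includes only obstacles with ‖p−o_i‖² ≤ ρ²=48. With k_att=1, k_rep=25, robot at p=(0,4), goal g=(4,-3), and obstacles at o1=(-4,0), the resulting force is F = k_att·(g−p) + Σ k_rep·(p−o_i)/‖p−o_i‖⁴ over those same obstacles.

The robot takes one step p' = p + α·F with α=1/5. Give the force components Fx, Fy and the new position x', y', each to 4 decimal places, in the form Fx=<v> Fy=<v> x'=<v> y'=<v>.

Fx=4.0977 Fy=-6.9023 x'=0.8195 y'=2.6195

F_att = 1·(g−p) = 1·(4,-7) = (4.0000,-7.0000)
o1: d²=32 ≤ ρ²=48; F_rep = 25·(4,4)/32² = (0.0977,0.0977)
F = F_att + ΣF_rep = (4.0977,-6.9023)
p' = p + 1/5·F = (0.8195,2.6195)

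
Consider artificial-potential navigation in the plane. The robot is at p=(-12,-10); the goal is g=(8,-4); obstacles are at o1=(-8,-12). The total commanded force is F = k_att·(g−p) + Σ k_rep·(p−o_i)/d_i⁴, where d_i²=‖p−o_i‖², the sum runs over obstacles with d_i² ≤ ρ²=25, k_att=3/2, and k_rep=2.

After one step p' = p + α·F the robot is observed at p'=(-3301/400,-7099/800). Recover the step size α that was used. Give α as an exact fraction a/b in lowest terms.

α = 1/8

F_att = 3/2·(g−p) = 3/2·(20,6) = (30.0000,9.0000)
o1: d²=20 ≤ ρ²=25; F_rep = 2·(-4,2)/20² = (-0.0200,0.0100)
F = F_att + ΣF_rep = (29.9800,9.0100)
Δp = p'−p = (3.7475,1.1262); α = Δx/Fx = (1499/400) / (1499/50) = 1/8
check: Δy/Fy = (901/800) / (901/100) = 1/8 ✓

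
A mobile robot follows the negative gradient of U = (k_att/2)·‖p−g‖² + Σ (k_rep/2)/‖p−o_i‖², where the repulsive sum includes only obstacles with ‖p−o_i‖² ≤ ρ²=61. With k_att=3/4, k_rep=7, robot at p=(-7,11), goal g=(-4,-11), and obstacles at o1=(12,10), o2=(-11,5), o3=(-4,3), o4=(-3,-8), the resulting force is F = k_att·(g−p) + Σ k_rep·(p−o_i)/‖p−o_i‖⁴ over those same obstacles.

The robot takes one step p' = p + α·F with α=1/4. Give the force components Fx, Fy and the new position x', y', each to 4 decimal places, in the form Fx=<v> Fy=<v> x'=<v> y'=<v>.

Fx=2.2604 Fy=-16.4845 x'=-6.4349 y'=6.8789

F_att = 3/4·(g−p) = 3/4·(3,-22) = (2.2500,-16.5000)
o1: d²=362 > ρ²=61 → inactive
o2: d²=52 ≤ ρ²=61; F_rep = 7·(4,6)/52² = (0.0104,0.0155)
o3: d²=73 > ρ²=61 → inactive
o4: d²=377 > ρ²=61 → inactive
F = F_att + ΣF_rep = (2.2604,-16.4845)
p' = p + 1/4·F = (-6.4349,6.8789)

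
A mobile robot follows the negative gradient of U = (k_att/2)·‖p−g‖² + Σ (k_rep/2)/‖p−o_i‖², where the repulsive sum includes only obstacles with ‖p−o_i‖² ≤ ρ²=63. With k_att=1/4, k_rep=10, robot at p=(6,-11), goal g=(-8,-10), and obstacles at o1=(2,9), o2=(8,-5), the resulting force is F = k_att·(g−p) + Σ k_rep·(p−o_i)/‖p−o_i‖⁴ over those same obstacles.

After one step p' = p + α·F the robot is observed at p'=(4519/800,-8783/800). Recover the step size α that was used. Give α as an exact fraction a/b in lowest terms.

α = 1/10

F_att = 1/4·(g−p) = 1/4·(-14,1) = (-3.5000,0.2500)
o1: d²=416 > ρ²=63 → inactive
o2: d²=40 ≤ ρ²=63; F_rep = 10·(-2,-6)/40² = (-0.0125,-0.0375)
F = F_att + ΣF_rep = (-3.5125,0.2125)
Δp = p'−p = (-0.3513,0.0213); α = Δx/Fx = (-281/800) / (-281/80) = 1/10
check: Δy/Fy = (17/800) / (17/80) = 1/10 ✓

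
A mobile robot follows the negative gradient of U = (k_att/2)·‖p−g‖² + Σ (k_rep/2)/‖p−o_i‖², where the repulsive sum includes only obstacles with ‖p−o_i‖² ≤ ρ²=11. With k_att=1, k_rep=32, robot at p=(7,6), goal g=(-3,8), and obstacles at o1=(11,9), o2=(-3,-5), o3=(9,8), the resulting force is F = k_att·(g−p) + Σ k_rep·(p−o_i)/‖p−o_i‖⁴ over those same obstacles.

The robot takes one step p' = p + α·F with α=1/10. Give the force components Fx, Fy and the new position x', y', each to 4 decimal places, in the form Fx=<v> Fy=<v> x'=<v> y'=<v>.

Fx=-11.0000 Fy=1.0000 x'=5.9000 y'=6.1000

F_att = 1·(g−p) = 1·(-10,2) = (-10.0000,2.0000)
o1: d²=25 > ρ²=11 → inactive
o2: d²=221 > ρ²=11 → inactive
o3: d²=8 ≤ ρ²=11; F_rep = 32·(-2,-2)/8² = (-1.0000,-1.0000)
F = F_att + ΣF_rep = (-11.0000,1.0000)
p' = p + 1/10·F = (5.9000,6.1000)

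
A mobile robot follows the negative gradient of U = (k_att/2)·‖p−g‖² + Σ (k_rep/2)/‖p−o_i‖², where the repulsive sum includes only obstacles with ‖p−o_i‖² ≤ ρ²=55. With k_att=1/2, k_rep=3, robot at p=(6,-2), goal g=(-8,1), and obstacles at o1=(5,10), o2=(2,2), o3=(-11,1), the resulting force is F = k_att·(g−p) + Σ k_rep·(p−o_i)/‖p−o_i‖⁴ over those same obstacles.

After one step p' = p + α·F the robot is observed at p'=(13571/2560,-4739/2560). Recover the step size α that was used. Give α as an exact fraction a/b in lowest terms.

α = 1/10

F_att = 1/2·(g−p) = 1/2·(-14,3) = (-7.0000,1.5000)
o1: d²=145 > ρ²=55 → inactive
o2: d²=32 ≤ ρ²=55; F_rep = 3·(4,-4)/32² = (0.0117,-0.0117)
o3: d²=298 > ρ²=55 → inactive
F = F_att + ΣF_rep = (-6.9883,1.4883)
Δp = p'−p = (-0.6988,0.1488); α = Δx/Fx = (-1789/2560) / (-1789/256) = 1/10
check: Δy/Fy = (381/2560) / (381/256) = 1/10 ✓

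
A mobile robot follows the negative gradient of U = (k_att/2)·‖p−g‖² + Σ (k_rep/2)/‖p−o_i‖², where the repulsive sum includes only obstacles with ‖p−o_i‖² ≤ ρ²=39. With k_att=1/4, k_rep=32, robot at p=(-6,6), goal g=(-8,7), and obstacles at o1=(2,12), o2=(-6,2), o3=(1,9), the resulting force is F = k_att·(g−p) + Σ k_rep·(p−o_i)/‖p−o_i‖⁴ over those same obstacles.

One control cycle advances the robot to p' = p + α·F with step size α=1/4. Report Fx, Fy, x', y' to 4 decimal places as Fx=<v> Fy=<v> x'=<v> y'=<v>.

Fx=-0.5000 Fy=0.7500 x'=-6.1250 y'=6.1875

F_att = 1/4·(g−p) = 1/4·(-2,1) = (-0.5000,0.2500)
o1: d²=100 > ρ²=39 → inactive
o2: d²=16 ≤ ρ²=39; F_rep = 32·(0,4)/16² = (0.0000,0.5000)
o3: d²=58 > ρ²=39 → inactive
F = F_att + ΣF_rep = (-0.5000,0.7500)
p' = p + 1/4·F = (-6.1250,6.1875)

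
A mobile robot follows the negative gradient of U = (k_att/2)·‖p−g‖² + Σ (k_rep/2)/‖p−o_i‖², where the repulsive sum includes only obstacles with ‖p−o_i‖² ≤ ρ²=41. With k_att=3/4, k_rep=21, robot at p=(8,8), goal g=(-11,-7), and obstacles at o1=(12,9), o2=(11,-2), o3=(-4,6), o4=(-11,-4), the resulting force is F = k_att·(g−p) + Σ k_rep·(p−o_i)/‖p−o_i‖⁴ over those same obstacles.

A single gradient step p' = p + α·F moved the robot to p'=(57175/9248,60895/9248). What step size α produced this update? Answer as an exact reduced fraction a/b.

α = 1/8

F_att = 3/4·(g−p) = 3/4·(-19,-15) = (-14.2500,-11.2500)
o1: d²=17 ≤ ρ²=41; F_rep = 21·(-4,-1)/17² = (-0.2907,-0.0727)
o2: d²=109 > ρ²=41 → inactive
o3: d²=148 > ρ²=41 → inactive
o4: d²=505 > ρ²=41 → inactive
F = F_att + ΣF_rep = (-14.5407,-11.3227)
Δp = p'−p = (-1.8176,-1.4153); α = Δx/Fx = (-16809/9248) / (-16809/1156) = 1/8
check: Δy/Fy = (-13089/9248) / (-13089/1156) = 1/8 ✓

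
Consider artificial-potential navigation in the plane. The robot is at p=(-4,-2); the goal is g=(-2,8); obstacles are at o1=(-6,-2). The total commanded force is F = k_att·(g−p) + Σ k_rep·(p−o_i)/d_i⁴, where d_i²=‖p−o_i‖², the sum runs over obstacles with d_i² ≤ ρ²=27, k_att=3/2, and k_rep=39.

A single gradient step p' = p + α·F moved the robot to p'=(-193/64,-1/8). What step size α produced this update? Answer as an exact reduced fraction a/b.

F_att = 3/2·(g−p) = 3/2·(2,10) = (3.0000,15.0000)
o1: d²=4 ≤ ρ²=27; F_rep = 39·(2,0)/4² = (4.8750,0.0000)
F = F_att + ΣF_rep = (7.8750,15.0000)
Δp = p'−p = (0.9844,1.8750); α = Δx/Fx = (63/64) / (63/8) = 1/8
check: Δy/Fy = (15/8) / (15) = 1/8 ✓

α = 1/8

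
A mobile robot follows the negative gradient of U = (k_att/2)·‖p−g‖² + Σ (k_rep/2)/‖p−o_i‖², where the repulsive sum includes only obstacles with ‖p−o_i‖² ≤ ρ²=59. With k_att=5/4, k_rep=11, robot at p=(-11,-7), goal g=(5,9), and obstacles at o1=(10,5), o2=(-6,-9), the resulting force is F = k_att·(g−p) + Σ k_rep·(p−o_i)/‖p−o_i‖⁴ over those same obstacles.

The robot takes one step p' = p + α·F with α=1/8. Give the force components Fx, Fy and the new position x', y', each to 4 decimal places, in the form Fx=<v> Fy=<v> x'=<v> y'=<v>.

Fx=19.9346 Fy=20.0262 x'=-8.5082 y'=-4.4967

F_att = 5/4·(g−p) = 5/4·(16,16) = (20.0000,20.0000)
o1: d²=585 > ρ²=59 → inactive
o2: d²=29 ≤ ρ²=59; F_rep = 11·(-5,2)/29² = (-0.0654,0.0262)
F = F_att + ΣF_rep = (19.9346,20.0262)
p' = p + 1/8·F = (-8.5082,-4.4967)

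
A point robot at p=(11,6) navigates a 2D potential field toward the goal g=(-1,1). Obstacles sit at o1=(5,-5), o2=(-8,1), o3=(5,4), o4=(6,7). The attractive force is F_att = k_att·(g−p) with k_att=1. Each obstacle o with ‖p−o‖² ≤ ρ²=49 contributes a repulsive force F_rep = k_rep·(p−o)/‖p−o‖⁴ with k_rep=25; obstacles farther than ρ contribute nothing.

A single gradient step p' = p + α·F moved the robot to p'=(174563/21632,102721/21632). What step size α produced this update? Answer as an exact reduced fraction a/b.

α = 1/4

F_att = 1·(g−p) = 1·(-12,-5) = (-12.0000,-5.0000)
o1: d²=157 > ρ²=49 → inactive
o2: d²=386 > ρ²=49 → inactive
o3: d²=40 ≤ ρ²=49; F_rep = 25·(6,2)/40² = (0.0938,0.0312)
o4: d²=26 ≤ ρ²=49; F_rep = 25·(5,-1)/26² = (0.1849,-0.0370)
F = F_att + ΣF_rep = (-11.7213,-5.0057)
Δp = p'−p = (-2.9303,-1.2514); α = Δx/Fx = (-63389/21632) / (-63389/5408) = 1/4
check: Δy/Fy = (-27071/21632) / (-27071/5408) = 1/4 ✓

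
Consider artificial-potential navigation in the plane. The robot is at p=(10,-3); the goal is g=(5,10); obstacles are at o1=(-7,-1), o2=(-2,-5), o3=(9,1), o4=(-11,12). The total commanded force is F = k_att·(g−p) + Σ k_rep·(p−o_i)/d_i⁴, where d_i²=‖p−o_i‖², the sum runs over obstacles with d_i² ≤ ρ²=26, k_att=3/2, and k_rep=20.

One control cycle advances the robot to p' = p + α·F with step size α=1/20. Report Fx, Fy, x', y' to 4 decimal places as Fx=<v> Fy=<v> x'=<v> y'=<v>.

F_att = 3/2·(g−p) = 3/2·(-5,13) = (-7.5000,19.5000)
o1: d²=293 > ρ²=26 → inactive
o2: d²=148 > ρ²=26 → inactive
o3: d²=17 ≤ ρ²=26; F_rep = 20·(1,-4)/17² = (0.0692,-0.2768)
o4: d²=666 > ρ²=26 → inactive
F = F_att + ΣF_rep = (-7.4308,19.2232)
p' = p + 1/20·F = (9.6285,-2.0388)

Fx=-7.4308 Fy=19.2232 x'=9.6285 y'=-2.0388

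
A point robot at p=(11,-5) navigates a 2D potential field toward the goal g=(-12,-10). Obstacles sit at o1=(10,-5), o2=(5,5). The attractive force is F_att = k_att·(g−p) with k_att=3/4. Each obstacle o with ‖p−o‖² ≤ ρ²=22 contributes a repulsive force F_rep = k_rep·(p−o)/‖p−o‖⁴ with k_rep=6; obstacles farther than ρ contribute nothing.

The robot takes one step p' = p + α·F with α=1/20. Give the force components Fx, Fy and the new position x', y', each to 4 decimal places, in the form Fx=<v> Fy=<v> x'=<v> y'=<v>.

Fx=-11.2500 Fy=-3.7500 x'=10.4375 y'=-5.1875

F_att = 3/4·(g−p) = 3/4·(-23,-5) = (-17.2500,-3.7500)
o1: d²=1 ≤ ρ²=22; F_rep = 6·(1,0)/1² = (6.0000,0.0000)
o2: d²=136 > ρ²=22 → inactive
F = F_att + ΣF_rep = (-11.2500,-3.7500)
p' = p + 1/20·F = (10.4375,-5.1875)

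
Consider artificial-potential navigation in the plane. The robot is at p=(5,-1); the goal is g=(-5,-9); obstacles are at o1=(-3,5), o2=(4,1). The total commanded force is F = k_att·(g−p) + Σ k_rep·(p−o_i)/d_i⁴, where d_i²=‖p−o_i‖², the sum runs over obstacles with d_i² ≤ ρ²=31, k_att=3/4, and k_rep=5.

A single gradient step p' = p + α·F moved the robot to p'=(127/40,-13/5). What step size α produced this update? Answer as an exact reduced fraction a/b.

F_att = 3/4·(g−p) = 3/4·(-10,-8) = (-7.5000,-6.0000)
o1: d²=100 > ρ²=31 → inactive
o2: d²=5 ≤ ρ²=31; F_rep = 5·(1,-2)/5² = (0.2000,-0.4000)
F = F_att + ΣF_rep = (-7.3000,-6.4000)
Δp = p'−p = (-1.8250,-1.6000); α = Δx/Fx = (-73/40) / (-73/10) = 1/4
check: Δy/Fy = (-8/5) / (-32/5) = 1/4 ✓

α = 1/4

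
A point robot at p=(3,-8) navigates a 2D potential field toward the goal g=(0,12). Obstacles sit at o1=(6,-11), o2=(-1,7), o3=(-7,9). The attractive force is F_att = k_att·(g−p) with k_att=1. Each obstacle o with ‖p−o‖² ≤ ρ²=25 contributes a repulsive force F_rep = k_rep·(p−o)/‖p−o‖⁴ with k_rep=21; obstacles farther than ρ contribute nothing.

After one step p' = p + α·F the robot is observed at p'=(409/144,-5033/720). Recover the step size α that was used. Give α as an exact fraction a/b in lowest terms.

α = 1/20

F_att = 1·(g−p) = 1·(-3,20) = (-3.0000,20.0000)
o1: d²=18 ≤ ρ²=25; F_rep = 21·(-3,3)/18² = (-0.1944,0.1944)
o2: d²=241 > ρ²=25 → inactive
o3: d²=389 > ρ²=25 → inactive
F = F_att + ΣF_rep = (-3.1944,20.1944)
Δp = p'−p = (-0.1597,1.0097); α = Δx/Fx = (-23/144) / (-115/36) = 1/20
check: Δy/Fy = (727/720) / (727/36) = 1/20 ✓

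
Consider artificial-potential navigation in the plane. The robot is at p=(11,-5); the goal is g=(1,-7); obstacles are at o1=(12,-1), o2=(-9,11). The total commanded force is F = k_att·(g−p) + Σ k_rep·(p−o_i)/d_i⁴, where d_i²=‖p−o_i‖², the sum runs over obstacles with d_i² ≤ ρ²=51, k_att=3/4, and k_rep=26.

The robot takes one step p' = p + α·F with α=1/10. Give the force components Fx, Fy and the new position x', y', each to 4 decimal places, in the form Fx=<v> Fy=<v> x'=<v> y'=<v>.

Fx=-7.5900 Fy=-1.8599 x'=10.2410 y'=-5.1860

F_att = 3/4·(g−p) = 3/4·(-10,-2) = (-7.5000,-1.5000)
o1: d²=17 ≤ ρ²=51; F_rep = 26·(-1,-4)/17² = (-0.0900,-0.3599)
o2: d²=656 > ρ²=51 → inactive
F = F_att + ΣF_rep = (-7.5900,-1.8599)
p' = p + 1/10·F = (10.2410,-5.1860)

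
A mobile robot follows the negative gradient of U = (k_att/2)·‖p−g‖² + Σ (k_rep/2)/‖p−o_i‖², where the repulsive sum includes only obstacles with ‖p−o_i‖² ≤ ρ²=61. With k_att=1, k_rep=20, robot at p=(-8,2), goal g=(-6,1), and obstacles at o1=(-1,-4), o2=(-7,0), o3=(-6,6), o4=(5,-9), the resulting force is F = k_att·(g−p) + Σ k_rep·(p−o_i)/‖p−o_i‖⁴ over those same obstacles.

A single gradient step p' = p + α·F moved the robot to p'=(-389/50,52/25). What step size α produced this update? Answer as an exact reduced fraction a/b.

α = 1/5

F_att = 1·(g−p) = 1·(2,-1) = (2.0000,-1.0000)
o1: d²=85 > ρ²=61 → inactive
o2: d²=5 ≤ ρ²=61; F_rep = 20·(-1,2)/5² = (-0.8000,1.6000)
o3: d²=20 ≤ ρ²=61; F_rep = 20·(-2,-4)/20² = (-0.1000,-0.2000)
o4: d²=290 > ρ²=61 → inactive
F = F_att + ΣF_rep = (1.1000,0.4000)
Δp = p'−p = (0.2200,0.0800); α = Δx/Fx = (11/50) / (11/10) = 1/5
check: Δy/Fy = (2/25) / (2/5) = 1/5 ✓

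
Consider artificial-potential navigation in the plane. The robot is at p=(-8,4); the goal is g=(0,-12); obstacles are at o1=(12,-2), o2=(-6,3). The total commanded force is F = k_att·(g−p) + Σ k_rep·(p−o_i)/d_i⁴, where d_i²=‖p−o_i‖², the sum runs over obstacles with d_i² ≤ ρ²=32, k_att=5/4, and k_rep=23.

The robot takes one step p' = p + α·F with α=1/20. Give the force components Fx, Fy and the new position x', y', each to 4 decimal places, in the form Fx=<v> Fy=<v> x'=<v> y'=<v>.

Fx=8.1600 Fy=-19.0800 x'=-7.5920 y'=3.0460

F_att = 5/4·(g−p) = 5/4·(8,-16) = (10.0000,-20.0000)
o1: d²=436 > ρ²=32 → inactive
o2: d²=5 ≤ ρ²=32; F_rep = 23·(-2,1)/5² = (-1.8400,0.9200)
F = F_att + ΣF_rep = (8.1600,-19.0800)
p' = p + 1/20·F = (-7.5920,3.0460)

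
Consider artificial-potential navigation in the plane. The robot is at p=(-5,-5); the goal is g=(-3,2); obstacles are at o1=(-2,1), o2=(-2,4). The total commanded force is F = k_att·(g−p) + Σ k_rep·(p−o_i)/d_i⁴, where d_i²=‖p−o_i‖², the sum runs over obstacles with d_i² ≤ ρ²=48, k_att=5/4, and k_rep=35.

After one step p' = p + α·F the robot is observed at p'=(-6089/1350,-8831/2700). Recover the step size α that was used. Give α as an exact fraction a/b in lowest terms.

α = 1/5

F_att = 5/4·(g−p) = 5/4·(2,7) = (2.5000,8.7500)
o1: d²=45 ≤ ρ²=48; F_rep = 35·(-3,-6)/45² = (-0.0519,-0.1037)
o2: d²=90 > ρ²=48 → inactive
F = F_att + ΣF_rep = (2.4481,8.6463)
Δp = p'−p = (0.4896,1.7293); α = Δx/Fx = (661/1350) / (661/270) = 1/5
check: Δy/Fy = (4669/2700) / (4669/540) = 1/5 ✓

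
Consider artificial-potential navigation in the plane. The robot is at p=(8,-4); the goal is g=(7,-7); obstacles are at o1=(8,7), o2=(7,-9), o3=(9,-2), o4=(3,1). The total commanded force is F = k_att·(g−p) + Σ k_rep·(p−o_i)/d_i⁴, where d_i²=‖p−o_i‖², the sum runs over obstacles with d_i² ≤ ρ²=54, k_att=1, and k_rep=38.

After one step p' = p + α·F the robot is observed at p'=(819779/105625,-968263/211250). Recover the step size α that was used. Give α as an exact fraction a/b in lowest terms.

F_att = 1·(g−p) = 1·(-1,-3) = (-1.0000,-3.0000)
o1: d²=121 > ρ²=54 → inactive
o2: d²=26 ≤ ρ²=54; F_rep = 38·(1,5)/26² = (0.0562,0.2811)
o3: d²=5 ≤ ρ²=54; F_rep = 38·(-1,-2)/5² = (-1.5200,-3.0400)
o4: d²=50 ≤ ρ²=54; F_rep = 38·(5,-5)/50² = (0.0760,-0.0760)
F = F_att + ΣF_rep = (-2.3878,-5.8349)
Δp = p'−p = (-0.2388,-0.5835); α = Δx/Fx = (-25221/105625) / (-50442/21125) = 1/10
check: Δy/Fy = (-123263/211250) / (-123263/21125) = 1/10 ✓

α = 1/10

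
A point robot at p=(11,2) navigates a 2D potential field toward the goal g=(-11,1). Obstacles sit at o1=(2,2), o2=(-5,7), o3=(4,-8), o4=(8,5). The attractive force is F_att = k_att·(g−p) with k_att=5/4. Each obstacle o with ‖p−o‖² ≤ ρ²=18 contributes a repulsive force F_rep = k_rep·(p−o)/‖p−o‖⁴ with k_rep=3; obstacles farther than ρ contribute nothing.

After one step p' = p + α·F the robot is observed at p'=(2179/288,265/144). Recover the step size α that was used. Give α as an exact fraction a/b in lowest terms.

α = 1/8

F_att = 5/4·(g−p) = 5/4·(-22,-1) = (-27.5000,-1.2500)
o1: d²=81 > ρ²=18 → inactive
o2: d²=281 > ρ²=18 → inactive
o3: d²=149 > ρ²=18 → inactive
o4: d²=18 ≤ ρ²=18; F_rep = 3·(3,-3)/18² = (0.0278,-0.0278)
F = F_att + ΣF_rep = (-27.4722,-1.2778)
Δp = p'−p = (-3.4340,-0.1597); α = Δx/Fx = (-989/288) / (-989/36) = 1/8
check: Δy/Fy = (-23/144) / (-23/18) = 1/8 ✓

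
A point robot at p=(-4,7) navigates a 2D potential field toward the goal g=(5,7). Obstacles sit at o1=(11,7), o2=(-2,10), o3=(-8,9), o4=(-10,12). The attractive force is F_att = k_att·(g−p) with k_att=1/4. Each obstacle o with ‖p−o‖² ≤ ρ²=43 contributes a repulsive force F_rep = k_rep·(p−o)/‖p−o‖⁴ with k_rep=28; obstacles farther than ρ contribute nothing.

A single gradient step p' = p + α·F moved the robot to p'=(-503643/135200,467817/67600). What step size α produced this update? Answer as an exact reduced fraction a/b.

F_att = 1/4·(g−p) = 1/4·(9,0) = (2.2500,0.0000)
o1: d²=225 > ρ²=43 → inactive
o2: d²=13 ≤ ρ²=43; F_rep = 28·(-2,-3)/13² = (-0.3314,-0.4970)
o3: d²=20 ≤ ρ²=43; F_rep = 28·(4,-2)/20² = (0.2800,-0.1400)
o4: d²=61 > ρ²=43 → inactive
F = F_att + ΣF_rep = (2.1986,-0.6370)
Δp = p'−p = (0.2748,-0.0796); α = Δx/Fx = (37157/135200) / (37157/16900) = 1/8
check: Δy/Fy = (-5383/67600) / (-5383/8450) = 1/8 ✓

α = 1/8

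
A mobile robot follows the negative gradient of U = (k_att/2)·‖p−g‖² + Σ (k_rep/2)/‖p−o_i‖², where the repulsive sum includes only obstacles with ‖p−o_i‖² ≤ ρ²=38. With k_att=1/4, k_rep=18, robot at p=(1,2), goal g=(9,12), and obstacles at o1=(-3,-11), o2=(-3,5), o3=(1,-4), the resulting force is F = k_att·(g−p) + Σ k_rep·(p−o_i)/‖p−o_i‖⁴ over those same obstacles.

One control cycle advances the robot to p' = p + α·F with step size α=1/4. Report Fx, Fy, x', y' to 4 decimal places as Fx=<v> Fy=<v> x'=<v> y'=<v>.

Fx=2.1152 Fy=2.4969 x'=1.5288 y'=2.6242

F_att = 1/4·(g−p) = 1/4·(8,10) = (2.0000,2.5000)
o1: d²=185 > ρ²=38 → inactive
o2: d²=25 ≤ ρ²=38; F_rep = 18·(4,-3)/25² = (0.1152,-0.0864)
o3: d²=36 ≤ ρ²=38; F_rep = 18·(0,6)/36² = (0.0000,0.0833)
F = F_att + ΣF_rep = (2.1152,2.4969)
p' = p + 1/4·F = (1.5288,2.6242)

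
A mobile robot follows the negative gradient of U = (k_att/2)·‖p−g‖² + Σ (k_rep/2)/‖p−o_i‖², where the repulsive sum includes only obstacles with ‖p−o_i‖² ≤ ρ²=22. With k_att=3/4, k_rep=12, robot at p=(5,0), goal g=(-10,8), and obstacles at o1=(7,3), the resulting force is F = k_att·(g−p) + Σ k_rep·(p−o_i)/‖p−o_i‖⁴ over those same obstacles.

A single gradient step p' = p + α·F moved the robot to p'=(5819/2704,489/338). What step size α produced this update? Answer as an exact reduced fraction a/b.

α = 1/4

F_att = 3/4·(g−p) = 3/4·(-15,8) = (-11.2500,6.0000)
o1: d²=13 ≤ ρ²=22; F_rep = 12·(-2,-3)/13² = (-0.1420,-0.2130)
F = F_att + ΣF_rep = (-11.3920,5.7870)
Δp = p'−p = (-2.8480,1.4467); α = Δx/Fx = (-7701/2704) / (-7701/676) = 1/4
check: Δy/Fy = (489/338) / (978/169) = 1/4 ✓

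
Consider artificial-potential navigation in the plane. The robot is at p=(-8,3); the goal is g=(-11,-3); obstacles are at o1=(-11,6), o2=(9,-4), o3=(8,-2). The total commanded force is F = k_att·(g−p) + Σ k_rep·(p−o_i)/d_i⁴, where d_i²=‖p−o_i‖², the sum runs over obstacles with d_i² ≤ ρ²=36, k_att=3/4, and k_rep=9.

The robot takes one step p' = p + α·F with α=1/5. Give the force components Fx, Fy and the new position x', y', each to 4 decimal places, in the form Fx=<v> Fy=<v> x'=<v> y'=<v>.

Fx=-2.1667 Fy=-4.5833 x'=-8.4333 y'=2.0833

F_att = 3/4·(g−p) = 3/4·(-3,-6) = (-2.2500,-4.5000)
o1: d²=18 ≤ ρ²=36; F_rep = 9·(3,-3)/18² = (0.0833,-0.0833)
o2: d²=338 > ρ²=36 → inactive
o3: d²=281 > ρ²=36 → inactive
F = F_att + ΣF_rep = (-2.1667,-4.5833)
p' = p + 1/5·F = (-8.4333,2.0833)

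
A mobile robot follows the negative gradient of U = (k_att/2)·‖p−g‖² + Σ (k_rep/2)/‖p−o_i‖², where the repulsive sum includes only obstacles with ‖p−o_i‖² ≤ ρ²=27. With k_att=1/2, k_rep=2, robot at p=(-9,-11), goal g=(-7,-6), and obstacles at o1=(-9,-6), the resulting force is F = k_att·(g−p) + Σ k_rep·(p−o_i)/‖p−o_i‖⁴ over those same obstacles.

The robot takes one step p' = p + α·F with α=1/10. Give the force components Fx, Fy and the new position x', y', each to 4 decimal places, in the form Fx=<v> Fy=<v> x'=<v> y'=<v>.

Fx=1.0000 Fy=2.4840 x'=-8.9000 y'=-10.7516

F_att = 1/2·(g−p) = 1/2·(2,5) = (1.0000,2.5000)
o1: d²=25 ≤ ρ²=27; F_rep = 2·(0,-5)/25² = (0.0000,-0.0160)
F = F_att + ΣF_rep = (1.0000,2.4840)
p' = p + 1/10·F = (-8.9000,-10.7516)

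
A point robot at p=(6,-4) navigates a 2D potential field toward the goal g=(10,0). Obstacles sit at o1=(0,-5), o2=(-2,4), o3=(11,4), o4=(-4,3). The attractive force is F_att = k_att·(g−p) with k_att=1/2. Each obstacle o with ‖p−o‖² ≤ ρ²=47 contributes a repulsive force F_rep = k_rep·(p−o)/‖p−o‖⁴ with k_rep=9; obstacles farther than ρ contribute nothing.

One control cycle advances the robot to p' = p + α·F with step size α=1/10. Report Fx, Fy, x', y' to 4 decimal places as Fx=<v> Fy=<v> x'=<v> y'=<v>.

F_att = 1/2·(g−p) = 1/2·(4,4) = (2.0000,2.0000)
o1: d²=37 ≤ ρ²=47; F_rep = 9·(6,1)/37² = (0.0394,0.0066)
o2: d²=128 > ρ²=47 → inactive
o3: d²=89 > ρ²=47 → inactive
o4: d²=149 > ρ²=47 → inactive
F = F_att + ΣF_rep = (2.0394,2.0066)
p' = p + 1/10·F = (6.2039,-3.7993)

Fx=2.0394 Fy=2.0066 x'=6.2039 y'=-3.7993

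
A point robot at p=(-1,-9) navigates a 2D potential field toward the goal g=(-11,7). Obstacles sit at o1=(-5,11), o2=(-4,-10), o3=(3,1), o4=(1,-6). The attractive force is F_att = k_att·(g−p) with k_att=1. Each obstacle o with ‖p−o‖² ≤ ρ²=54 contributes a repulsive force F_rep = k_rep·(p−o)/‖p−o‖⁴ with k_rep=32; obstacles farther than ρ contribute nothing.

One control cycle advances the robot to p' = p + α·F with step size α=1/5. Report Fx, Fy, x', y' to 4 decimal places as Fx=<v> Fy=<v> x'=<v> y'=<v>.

F_att = 1·(g−p) = 1·(-10,16) = (-10.0000,16.0000)
o1: d²=416 > ρ²=54 → inactive
o2: d²=10 ≤ ρ²=54; F_rep = 32·(3,1)/10² = (0.9600,0.3200)
o3: d²=116 > ρ²=54 → inactive
o4: d²=13 ≤ ρ²=54; F_rep = 32·(-2,-3)/13² = (-0.3787,-0.5680)
F = F_att + ΣF_rep = (-9.4187,15.7520)
p' = p + 1/5·F = (-2.8837,-5.8496)

Fx=-9.4187 Fy=15.7520 x'=-2.8837 y'=-5.8496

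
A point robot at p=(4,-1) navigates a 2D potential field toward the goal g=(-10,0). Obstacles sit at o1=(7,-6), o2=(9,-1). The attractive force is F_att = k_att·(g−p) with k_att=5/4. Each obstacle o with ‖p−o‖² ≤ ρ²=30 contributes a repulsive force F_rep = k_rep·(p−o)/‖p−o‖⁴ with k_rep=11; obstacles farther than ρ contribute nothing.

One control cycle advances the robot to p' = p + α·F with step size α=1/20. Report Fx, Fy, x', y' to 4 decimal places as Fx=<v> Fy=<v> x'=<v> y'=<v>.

F_att = 5/4·(g−p) = 5/4·(-14,1) = (-17.5000,1.2500)
o1: d²=34 > ρ²=30 → inactive
o2: d²=25 ≤ ρ²=30; F_rep = 11·(-5,0)/25² = (-0.0880,0.0000)
F = F_att + ΣF_rep = (-17.5880,1.2500)
p' = p + 1/20·F = (3.1206,-0.9375)

Fx=-17.5880 Fy=1.2500 x'=3.1206 y'=-0.9375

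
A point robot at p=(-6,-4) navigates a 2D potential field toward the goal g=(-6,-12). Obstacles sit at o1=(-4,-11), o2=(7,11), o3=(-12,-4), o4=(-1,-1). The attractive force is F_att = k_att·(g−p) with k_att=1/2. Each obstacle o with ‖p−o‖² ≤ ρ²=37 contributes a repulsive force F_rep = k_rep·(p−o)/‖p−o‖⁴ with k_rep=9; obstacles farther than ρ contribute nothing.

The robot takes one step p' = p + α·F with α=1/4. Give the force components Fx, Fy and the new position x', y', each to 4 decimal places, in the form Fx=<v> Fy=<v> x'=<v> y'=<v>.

F_att = 1/2·(g−p) = 1/2·(0,-8) = (0.0000,-4.0000)
o1: d²=53 > ρ²=37 → inactive
o2: d²=394 > ρ²=37 → inactive
o3: d²=36 ≤ ρ²=37; F_rep = 9·(6,0)/36² = (0.0417,0.0000)
o4: d²=34 ≤ ρ²=37; F_rep = 9·(-5,-3)/34² = (-0.0389,-0.0234)
F = F_att + ΣF_rep = (0.0027,-4.0234)
p' = p + 1/4·F = (-5.9993,-5.0058)

Fx=0.0027 Fy=-4.0234 x'=-5.9993 y'=-5.0058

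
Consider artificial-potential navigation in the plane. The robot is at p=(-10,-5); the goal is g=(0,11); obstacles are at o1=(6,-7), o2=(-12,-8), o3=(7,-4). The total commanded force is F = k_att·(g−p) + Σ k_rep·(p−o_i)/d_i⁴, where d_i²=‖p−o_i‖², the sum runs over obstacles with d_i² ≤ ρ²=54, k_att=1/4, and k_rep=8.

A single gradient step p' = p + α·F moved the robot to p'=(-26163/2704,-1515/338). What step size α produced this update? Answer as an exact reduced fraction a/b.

α = 1/8

F_att = 1/4·(g−p) = 1/4·(10,16) = (2.5000,4.0000)
o1: d²=260 > ρ²=54 → inactive
o2: d²=13 ≤ ρ²=54; F_rep = 8·(2,3)/13² = (0.0947,0.1420)
o3: d²=290 > ρ²=54 → inactive
F = F_att + ΣF_rep = (2.5947,4.1420)
Δp = p'−p = (0.3243,0.5178); α = Δx/Fx = (877/2704) / (877/338) = 1/8
check: Δy/Fy = (175/338) / (700/169) = 1/8 ✓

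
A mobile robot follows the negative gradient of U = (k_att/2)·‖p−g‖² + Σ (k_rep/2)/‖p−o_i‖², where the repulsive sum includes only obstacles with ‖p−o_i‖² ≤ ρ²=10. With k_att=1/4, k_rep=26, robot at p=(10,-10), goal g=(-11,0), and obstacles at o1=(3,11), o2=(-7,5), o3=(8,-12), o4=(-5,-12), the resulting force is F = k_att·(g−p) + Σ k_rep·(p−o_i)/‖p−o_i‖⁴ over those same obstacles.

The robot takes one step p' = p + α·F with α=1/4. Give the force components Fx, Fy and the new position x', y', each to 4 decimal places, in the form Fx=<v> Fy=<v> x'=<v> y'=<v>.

F_att = 1/4·(g−p) = 1/4·(-21,10) = (-5.2500,2.5000)
o1: d²=490 > ρ²=10 → inactive
o2: d²=514 > ρ²=10 → inactive
o3: d²=8 ≤ ρ²=10; F_rep = 26·(2,2)/8² = (0.8125,0.8125)
o4: d²=229 > ρ²=10 → inactive
F = F_att + ΣF_rep = (-4.4375,3.3125)
p' = p + 1/4·F = (8.8906,-9.1719)

Fx=-4.4375 Fy=3.3125 x'=8.8906 y'=-9.1719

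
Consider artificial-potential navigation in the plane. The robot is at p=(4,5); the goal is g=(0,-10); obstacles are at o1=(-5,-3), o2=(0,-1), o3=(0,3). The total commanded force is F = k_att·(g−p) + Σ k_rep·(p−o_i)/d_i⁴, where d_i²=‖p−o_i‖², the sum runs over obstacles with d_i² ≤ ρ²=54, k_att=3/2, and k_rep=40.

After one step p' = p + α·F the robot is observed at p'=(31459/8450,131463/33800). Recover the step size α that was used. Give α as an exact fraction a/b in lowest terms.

α = 1/20

F_att = 3/2·(g−p) = 3/2·(-4,-15) = (-6.0000,-22.5000)
o1: d²=145 > ρ²=54 → inactive
o2: d²=52 ≤ ρ²=54; F_rep = 40·(4,6)/52² = (0.0592,0.0888)
o3: d²=20 ≤ ρ²=54; F_rep = 40·(4,2)/20² = (0.4000,0.2000)
F = F_att + ΣF_rep = (-5.5408,-22.2112)
Δp = p'−p = (-0.2770,-1.1106); α = Δx/Fx = (-2341/8450) / (-4682/845) = 1/20
check: Δy/Fy = (-37537/33800) / (-37537/1690) = 1/20 ✓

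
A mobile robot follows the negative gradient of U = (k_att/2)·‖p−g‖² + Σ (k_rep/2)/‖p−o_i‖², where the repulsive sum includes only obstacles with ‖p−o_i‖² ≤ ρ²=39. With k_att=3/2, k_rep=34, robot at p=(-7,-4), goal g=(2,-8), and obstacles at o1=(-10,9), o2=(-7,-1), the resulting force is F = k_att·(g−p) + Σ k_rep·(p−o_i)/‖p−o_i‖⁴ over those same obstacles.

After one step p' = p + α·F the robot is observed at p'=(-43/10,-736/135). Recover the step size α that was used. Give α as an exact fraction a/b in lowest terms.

F_att = 3/2·(g−p) = 3/2·(9,-4) = (13.5000,-6.0000)
o1: d²=178 > ρ²=39 → inactive
o2: d²=9 ≤ ρ²=39; F_rep = 34·(0,-3)/9² = (0.0000,-1.2593)
F = F_att + ΣF_rep = (13.5000,-7.2593)
Δp = p'−p = (2.7000,-1.4519); α = Δx/Fx = (27/10) / (27/2) = 1/5
check: Δy/Fy = (-196/135) / (-196/27) = 1/5 ✓

α = 1/5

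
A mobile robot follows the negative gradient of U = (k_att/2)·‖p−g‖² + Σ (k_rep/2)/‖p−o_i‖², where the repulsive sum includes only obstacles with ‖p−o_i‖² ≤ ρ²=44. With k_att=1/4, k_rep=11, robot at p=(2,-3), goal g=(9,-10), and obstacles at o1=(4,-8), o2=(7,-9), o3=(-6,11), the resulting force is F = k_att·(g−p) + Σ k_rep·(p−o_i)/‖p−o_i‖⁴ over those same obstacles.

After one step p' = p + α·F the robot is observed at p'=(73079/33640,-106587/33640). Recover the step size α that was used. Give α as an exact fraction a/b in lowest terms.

F_att = 1/4·(g−p) = 1/4·(7,-7) = (1.7500,-1.7500)
o1: d²=29 ≤ ρ²=44; F_rep = 11·(-2,5)/29² = (-0.0262,0.0654)
o2: d²=61 > ρ²=44 → inactive
o3: d²=260 > ρ²=44 → inactive
F = F_att + ΣF_rep = (1.7238,-1.6846)
Δp = p'−p = (0.1724,-0.1685); α = Δx/Fx = (5799/33640) / (5799/3364) = 1/10
check: Δy/Fy = (-5667/33640) / (-5667/3364) = 1/10 ✓

α = 1/10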